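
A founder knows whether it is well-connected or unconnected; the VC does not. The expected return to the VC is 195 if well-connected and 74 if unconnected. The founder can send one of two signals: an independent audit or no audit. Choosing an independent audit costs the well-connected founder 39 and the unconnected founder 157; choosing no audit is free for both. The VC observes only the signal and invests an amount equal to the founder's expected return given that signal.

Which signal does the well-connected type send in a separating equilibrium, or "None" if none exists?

Try well-connected → audit, unconnected → no audit:
  Under separation the VC infers type exactly: audit → well-connected (pays 195), no audit → unconnected (pays 74).
  Well-connected: audit gives 195 − 39 = 156; no audit gives 74 − 0 = 74. No deviation. ✓
  Unconnected: no audit gives 74 − 0 = 74; audit gives 195 − 157 = 38. No deviation. ✓
Both hold — the well-connected type sends audit.

audit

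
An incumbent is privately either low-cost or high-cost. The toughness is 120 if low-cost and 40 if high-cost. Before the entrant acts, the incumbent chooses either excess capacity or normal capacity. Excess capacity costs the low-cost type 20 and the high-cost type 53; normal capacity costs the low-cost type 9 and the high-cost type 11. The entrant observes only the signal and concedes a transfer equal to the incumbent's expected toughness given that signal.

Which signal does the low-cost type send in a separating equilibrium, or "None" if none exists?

None

Try low-cost → excess capacity, high-cost → normal capacity:
  Under separation the entrant infers type exactly: excess capacity → low-cost (pays 120), normal capacity → high-cost (pays 40).
  Low-cost: excess capacity gives 120 − 20 = 100; normal capacity gives 40 − 9 = 31. No deviation. ✓
  High-cost: normal capacity gives 40 − 11 = 29; excess capacity gives 120 − 53 = 67. Would deviate. ✗
Try low-cost → normal capacity, high-cost → excess capacity:
  Under separation the entrant infers type exactly: normal capacity → low-cost (pays 120), excess capacity → high-cost (pays 40).
  Low-cost: normal capacity gives 120 − 9 = 111; excess capacity gives 40 − 20 = 20. No deviation. ✓
  High-cost: excess capacity gives 40 − 53 = -13; normal capacity gives 120 − 11 = 109. Would deviate. ✗
Neither assignment is incentive-compatible.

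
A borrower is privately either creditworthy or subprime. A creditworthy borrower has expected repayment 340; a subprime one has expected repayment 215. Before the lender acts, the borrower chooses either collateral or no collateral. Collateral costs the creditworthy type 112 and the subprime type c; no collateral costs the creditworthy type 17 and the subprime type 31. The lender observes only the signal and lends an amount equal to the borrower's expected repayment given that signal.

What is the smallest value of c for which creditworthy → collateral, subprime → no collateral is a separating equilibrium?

156

Under separation: collateral → creditworthy (pays 340); no collateral → subprime (pays 215).
Creditworthy: 340 − 112 = 228 ≥ 215 − 17 = 198. Holds regardless of c. ✓
Subprime: 215 − 31 ≥ 340 − c, so c ≥ 340 − 184 = 156.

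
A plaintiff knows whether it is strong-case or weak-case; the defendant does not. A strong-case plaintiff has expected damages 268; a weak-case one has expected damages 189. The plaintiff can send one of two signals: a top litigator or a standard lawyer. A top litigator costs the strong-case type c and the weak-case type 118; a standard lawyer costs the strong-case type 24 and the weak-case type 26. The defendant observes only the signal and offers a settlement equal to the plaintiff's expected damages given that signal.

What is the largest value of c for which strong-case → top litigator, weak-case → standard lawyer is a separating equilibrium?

Under separation: top litigator → strong-case (pays 268); standard lawyer → weak-case (pays 189).
Weak-case: 189 − 26 = 163 ≥ 268 − 118 = 150. Holds regardless of c. ✓
Strong-case: 268 − c ≥ 189 − 24, so c ≤ 268 − 165 = 103.

103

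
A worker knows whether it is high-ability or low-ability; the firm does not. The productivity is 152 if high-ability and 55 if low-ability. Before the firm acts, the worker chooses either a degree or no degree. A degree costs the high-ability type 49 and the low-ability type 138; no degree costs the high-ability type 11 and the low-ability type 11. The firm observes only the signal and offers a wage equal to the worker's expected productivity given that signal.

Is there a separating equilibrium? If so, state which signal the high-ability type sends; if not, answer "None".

degree

Try high-ability → degree, low-ability → no degree:
  Under separation the firm infers type exactly: degree → high-ability (pays 152), no degree → low-ability (pays 55).
  High-ability: degree gives 152 − 49 = 103; no degree gives 55 − 11 = 44. No deviation. ✓
  Low-ability: no degree gives 55 − 11 = 44; degree gives 152 − 138 = 14. No deviation. ✓
Both hold — the high-ability type sends degree.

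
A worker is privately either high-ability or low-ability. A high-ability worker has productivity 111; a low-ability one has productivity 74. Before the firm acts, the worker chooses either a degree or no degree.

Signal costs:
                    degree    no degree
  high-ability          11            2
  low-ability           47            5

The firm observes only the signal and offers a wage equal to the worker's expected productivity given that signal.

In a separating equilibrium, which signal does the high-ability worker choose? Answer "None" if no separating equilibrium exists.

degree

Try high-ability → degree, low-ability → no degree:
  Under separation the firm infers type exactly: degree → high-ability (pays 111), no degree → low-ability (pays 74).
  High-ability: degree gives 111 − 11 = 100; no degree gives 74 − 2 = 72. No deviation. ✓
  Low-ability: no degree gives 74 − 5 = 69; degree gives 111 − 47 = 64. No deviation. ✓
Both hold — the high-ability type sends degree.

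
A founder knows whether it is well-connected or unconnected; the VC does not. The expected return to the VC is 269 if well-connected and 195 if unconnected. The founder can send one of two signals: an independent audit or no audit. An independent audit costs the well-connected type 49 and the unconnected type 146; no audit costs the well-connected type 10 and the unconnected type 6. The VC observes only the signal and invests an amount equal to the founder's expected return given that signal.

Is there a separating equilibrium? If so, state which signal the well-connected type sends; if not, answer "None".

Try well-connected → audit, unconnected → no audit:
  Under separation the VC infers type exactly: audit → well-connected (pays 269), no audit → unconnected (pays 195).
  Well-connected: audit gives 269 − 49 = 220; no audit gives 195 − 10 = 185. No deviation. ✓
  Unconnected: no audit gives 195 − 6 = 189; audit gives 269 − 146 = 123. No deviation. ✓
Both hold — the well-connected type sends audit.

audit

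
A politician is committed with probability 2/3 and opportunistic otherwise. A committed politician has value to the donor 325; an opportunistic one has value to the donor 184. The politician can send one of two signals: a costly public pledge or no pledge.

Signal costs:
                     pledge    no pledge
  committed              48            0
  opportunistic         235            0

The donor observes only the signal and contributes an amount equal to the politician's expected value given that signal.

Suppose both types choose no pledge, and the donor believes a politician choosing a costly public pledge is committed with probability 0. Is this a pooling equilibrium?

At the pooled signal (no pledge) the donor holds the prior 2/3 and pays 2/3·325 + 1/3·184 = 278. Off-path (pledge) belief 0 gives 0·325 + 1·184 = 184.
Committed: no pledge gives 278 − 0 = 278; pledge gives 184 − 48 = 136. Stays. ✓
Opportunistic: no pledge gives 278 − 0 = 278; pledge gives 184 − 235 = -51. Stays. ✓

Yes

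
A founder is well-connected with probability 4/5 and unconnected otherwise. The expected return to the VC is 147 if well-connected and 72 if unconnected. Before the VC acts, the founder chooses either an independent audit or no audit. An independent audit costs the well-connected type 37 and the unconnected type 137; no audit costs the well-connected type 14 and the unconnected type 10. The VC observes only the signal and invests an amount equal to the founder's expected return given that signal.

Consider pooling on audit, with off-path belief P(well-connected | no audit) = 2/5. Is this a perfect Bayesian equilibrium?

No

At the pooled signal (audit) the VC holds the prior 4/5 and pays 4/5·147 + 1/5·72 = 132. Off-path (no audit) belief 2/5 gives 2/5·147 + 3/5·72 = 102.
Well-connected: audit gives 132 − 37 = 95; no audit gives 102 − 14 = 88. Stays. ✓
Unconnected: audit gives 132 − 137 = -5; no audit gives 102 − 10 = 92. Deviates. ✗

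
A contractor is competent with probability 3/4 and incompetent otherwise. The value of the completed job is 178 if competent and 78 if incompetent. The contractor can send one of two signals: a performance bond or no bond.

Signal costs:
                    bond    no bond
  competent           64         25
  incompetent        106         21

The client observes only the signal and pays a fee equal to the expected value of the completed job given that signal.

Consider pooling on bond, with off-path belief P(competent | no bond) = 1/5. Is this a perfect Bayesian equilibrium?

No

On the equilibrium path (bond) the client holds the prior 3/4 and pays 3/4·178 + 1/4·78 = 153. Off-path (no bond) belief 1/5 gives 1/5·178 + 4/5·78 = 98.
Competent: bond gives 153 − 64 = 89; no bond gives 98 − 25 = 73. Stays. ✓
Incompetent: bond gives 153 − 106 = 47; no bond gives 98 − 21 = 77. Deviates. ✗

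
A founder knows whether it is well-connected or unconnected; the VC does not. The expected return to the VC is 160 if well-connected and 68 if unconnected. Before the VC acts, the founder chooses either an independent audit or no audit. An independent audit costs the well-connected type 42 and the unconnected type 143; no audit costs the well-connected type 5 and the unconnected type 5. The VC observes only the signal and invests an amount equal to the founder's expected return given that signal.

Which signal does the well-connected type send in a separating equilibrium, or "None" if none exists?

Try well-connected → audit, unconnected → no audit:
  If types separate, audit earns payment 160 and no audit earns 68.
  Well-connected: audit gives 160 − 42 = 118; no audit gives 68 − 5 = 63. No deviation. ✓
  Unconnected: no audit gives 68 − 5 = 63; audit gives 160 − 143 = 17. No deviation. ✓
Both hold — the well-connected type sends audit.

audit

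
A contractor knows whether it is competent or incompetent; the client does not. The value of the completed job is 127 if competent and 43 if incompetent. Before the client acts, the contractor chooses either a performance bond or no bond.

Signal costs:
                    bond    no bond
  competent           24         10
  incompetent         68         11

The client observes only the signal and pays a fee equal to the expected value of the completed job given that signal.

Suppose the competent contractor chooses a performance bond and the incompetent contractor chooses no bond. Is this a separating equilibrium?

No

If types separate, bond earns payment 127 and no bond earns 43.
Competent: bond gives 127 − 24 = 103; no bond gives 43 − 10 = 33. No deviation. ✓
Incompetent: no bond gives 43 − 11 = 32; bond gives 127 − 68 = 59. Would deviate. ✗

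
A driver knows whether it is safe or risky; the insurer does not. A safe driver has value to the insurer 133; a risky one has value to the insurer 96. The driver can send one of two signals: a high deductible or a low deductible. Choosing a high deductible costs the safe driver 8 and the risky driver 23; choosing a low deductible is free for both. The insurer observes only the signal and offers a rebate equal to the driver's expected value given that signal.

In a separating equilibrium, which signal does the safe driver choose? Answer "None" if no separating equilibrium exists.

None

Try safe → high deductible, risky → low deductible:
  If types separate, high deductible earns payment 133 and low deductible earns 96.
  Safe: high deductible gives 133 − 8 = 125; low deductible gives 96 − 0 = 96. No deviation. ✓
  Risky: low deductible gives 96 − 0 = 96; high deductible gives 133 − 23 = 110. Would deviate. ✗
Try safe → low deductible, risky → high deductible:
  If types separate, low deductible earns payment 133 and high deductible earns 96.
  Safe: low deductible gives 133 − 0 = 133; high deductible gives 96 − 8 = 88. No deviation. ✓
  Risky: high deductible gives 96 − 23 = 73; low deductible gives 133 − 0 = 133. Would deviate. ✗
Neither assignment is incentive-compatible.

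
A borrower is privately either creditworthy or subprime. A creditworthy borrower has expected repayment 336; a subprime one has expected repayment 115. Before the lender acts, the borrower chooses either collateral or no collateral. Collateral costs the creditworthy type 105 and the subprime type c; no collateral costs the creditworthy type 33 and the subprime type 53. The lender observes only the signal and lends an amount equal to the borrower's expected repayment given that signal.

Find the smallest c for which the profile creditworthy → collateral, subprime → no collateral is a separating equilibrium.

274

Under separation: collateral → creditworthy (pays 336); no collateral → subprime (pays 115).
Creditworthy: 336 − 105 = 231 ≥ 115 − 33 = 82. Holds regardless of c. ✓
Subprime: 115 − 53 ≥ 336 − c, so c ≥ 336 − 62 = 274.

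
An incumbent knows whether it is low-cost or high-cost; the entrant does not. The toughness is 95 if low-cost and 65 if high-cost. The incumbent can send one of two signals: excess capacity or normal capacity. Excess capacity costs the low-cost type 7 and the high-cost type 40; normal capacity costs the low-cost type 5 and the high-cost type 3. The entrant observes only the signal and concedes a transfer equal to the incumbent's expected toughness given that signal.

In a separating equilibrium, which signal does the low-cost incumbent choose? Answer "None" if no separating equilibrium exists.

Try low-cost → excess capacity, high-cost → normal capacity:
  Under separation the entrant infers type exactly: excess capacity → low-cost (pays 95), normal capacity → high-cost (pays 65).
  Low-cost: excess capacity gives 95 − 7 = 88; normal capacity gives 65 − 5 = 60. No deviation. ✓
  High-cost: normal capacity gives 65 − 3 = 62; excess capacity gives 95 − 40 = 55. No deviation. ✓
Both hold — the low-cost type sends excess capacity.

excess capacity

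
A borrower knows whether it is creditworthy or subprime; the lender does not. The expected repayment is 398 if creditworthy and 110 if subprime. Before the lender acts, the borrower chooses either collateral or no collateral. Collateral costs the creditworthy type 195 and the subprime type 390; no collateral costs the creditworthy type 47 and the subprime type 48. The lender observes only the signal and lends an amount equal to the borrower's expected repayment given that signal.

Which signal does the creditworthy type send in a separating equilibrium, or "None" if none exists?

collateral

Try creditworthy → collateral, subprime → no collateral:
  If types separate, collateral earns payment 398 and no collateral earns 110.
  Creditworthy: collateral gives 398 − 195 = 203; no collateral gives 110 − 47 = 63. No deviation. ✓
  Subprime: no collateral gives 110 − 48 = 62; collateral gives 398 − 390 = 8. No deviation. ✓
Both hold — the creditworthy type sends collateral.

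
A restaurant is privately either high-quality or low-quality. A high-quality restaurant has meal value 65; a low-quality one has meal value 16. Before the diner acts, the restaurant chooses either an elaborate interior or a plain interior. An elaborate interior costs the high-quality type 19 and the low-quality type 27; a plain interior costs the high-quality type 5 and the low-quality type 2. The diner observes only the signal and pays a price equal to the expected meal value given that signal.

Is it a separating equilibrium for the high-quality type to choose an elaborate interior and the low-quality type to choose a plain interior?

No

Under separation the diner infers type exactly: elaborate interior → high-quality (pays 65), plain interior → low-quality (pays 16).
High-quality: elaborate interior gives 65 − 19 = 46; plain interior gives 16 − 5 = 11. No deviation. ✓
Low-quality: plain interior gives 16 − 2 = 14; elaborate interior gives 65 − 27 = 38. Would deviate. ✗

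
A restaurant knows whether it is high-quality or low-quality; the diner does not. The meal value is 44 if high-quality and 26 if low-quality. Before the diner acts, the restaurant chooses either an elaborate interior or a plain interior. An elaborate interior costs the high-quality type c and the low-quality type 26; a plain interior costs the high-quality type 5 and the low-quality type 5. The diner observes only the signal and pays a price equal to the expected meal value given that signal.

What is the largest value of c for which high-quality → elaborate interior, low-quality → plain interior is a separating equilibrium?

Under separation: elaborate interior → high-quality (pays 44); plain interior → low-quality (pays 26).
Low-quality: 26 − 5 = 21 ≥ 44 − 26 = 18. Holds regardless of c. ✓
High-quality: 44 − c ≥ 26 − 5, so c ≤ 44 − 21 = 23.

23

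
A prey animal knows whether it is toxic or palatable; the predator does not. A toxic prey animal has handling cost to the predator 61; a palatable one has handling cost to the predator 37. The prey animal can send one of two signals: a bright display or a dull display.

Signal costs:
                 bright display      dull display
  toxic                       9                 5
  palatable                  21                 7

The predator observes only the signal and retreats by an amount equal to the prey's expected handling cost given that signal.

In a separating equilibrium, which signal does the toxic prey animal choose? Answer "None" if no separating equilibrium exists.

None

Try toxic → bright display, palatable → dull display:
  If types separate, bright display earns payment 61 and dull display earns 37.
  Toxic: bright display gives 61 − 9 = 52; dull display gives 37 − 5 = 32. No deviation. ✓
  Palatable: dull display gives 37 − 7 = 30; bright display gives 61 − 21 = 40. Would deviate. ✗
Try toxic → dull display, palatable → bright display:
  If types separate, dull display earns payment 61 and bright display earns 37.
  Toxic: dull display gives 61 − 5 = 56; bright display gives 37 − 9 = 28. No deviation. ✓
  Palatable: bright display gives 37 − 21 = 16; dull display gives 61 − 7 = 54. Would deviate. ✗
Neither assignment is incentive-compatible.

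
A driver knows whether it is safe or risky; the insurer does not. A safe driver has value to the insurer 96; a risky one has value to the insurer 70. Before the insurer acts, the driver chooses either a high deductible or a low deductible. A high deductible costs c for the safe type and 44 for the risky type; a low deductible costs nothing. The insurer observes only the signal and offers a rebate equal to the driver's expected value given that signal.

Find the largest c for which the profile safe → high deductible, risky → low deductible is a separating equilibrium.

Under separation: high deductible → safe (pays 96); low deductible → risky (pays 70).
Risky: 70 − 0 = 70 ≥ 96 − 44 = 52. Holds regardless of c. ✓
Safe: 96 − c ≥ 70 − 0, so c ≤ 96 − 70 = 26.

26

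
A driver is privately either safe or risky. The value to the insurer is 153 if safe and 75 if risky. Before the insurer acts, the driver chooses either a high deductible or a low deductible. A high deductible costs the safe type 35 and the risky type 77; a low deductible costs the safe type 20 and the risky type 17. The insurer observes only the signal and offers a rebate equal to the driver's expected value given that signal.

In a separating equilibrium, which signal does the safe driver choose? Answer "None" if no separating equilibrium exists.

Try safe → high deductible, risky → low deductible:
  Under separation the insurer infers type exactly: high deductible → safe (pays 153), low deductible → risky (pays 75).
  Safe: high deductible gives 153 − 35 = 118; low deductible gives 75 − 20 = 55. No deviation. ✓
  Risky: low deductible gives 75 − 17 = 58; high deductible gives 153 − 77 = 76. Would deviate. ✗
Try safe → low deductible, risky → high deductible:
  Under separation the insurer infers type exactly: low deductible → safe (pays 153), high deductible → risky (pays 75).
  Safe: low deductible gives 153 − 20 = 133; high deductible gives 75 − 35 = 40. No deviation. ✓
  Risky: high deductible gives 75 − 77 = -2; low deductible gives 153 − 17 = 136. Would deviate. ✗
Neither assignment is incentive-compatible.

None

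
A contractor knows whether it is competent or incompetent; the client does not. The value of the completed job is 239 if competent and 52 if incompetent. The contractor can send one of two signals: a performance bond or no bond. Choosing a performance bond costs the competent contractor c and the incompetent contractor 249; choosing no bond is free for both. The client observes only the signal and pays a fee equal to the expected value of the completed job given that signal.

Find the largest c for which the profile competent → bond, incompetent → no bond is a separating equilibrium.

Under separation: bond → competent (pays 239); no bond → incompetent (pays 52).
Incompetent: 52 − 0 = 52 ≥ 239 − 249 = -10. Holds regardless of c. ✓
Competent: 239 − c ≥ 52 − 0, so c ≤ 239 − 52 = 187.

187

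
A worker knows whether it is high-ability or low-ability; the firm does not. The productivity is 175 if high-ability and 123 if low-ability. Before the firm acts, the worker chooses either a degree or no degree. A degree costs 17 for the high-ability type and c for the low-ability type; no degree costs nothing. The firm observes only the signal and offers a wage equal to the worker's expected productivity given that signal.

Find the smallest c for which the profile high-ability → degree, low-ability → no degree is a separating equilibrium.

52

Under separation: degree → high-ability (pays 175); no degree → low-ability (pays 123).
High-ability: 175 − 17 = 158 ≥ 123 − 0 = 123. Holds regardless of c. ✓
Low-ability: 123 − 0 ≥ 175 − c, so c ≥ 175 − 123 = 52.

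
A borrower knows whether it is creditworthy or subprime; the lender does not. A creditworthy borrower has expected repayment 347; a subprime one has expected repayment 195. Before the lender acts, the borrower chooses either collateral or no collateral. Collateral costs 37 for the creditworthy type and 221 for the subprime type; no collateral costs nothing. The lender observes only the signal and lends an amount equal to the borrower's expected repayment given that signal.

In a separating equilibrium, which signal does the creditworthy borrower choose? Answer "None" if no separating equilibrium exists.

Try creditworthy → collateral, subprime → no collateral:
  Under separation the lender infers type exactly: collateral → creditworthy (pays 347), no collateral → subprime (pays 195).
  Creditworthy: collateral gives 347 − 37 = 310; no collateral gives 195 − 0 = 195. No deviation. ✓
  Subprime: no collateral gives 195 − 0 = 195; collateral gives 347 − 221 = 126. No deviation. ✓
Both hold — the creditworthy type sends collateral.

collateral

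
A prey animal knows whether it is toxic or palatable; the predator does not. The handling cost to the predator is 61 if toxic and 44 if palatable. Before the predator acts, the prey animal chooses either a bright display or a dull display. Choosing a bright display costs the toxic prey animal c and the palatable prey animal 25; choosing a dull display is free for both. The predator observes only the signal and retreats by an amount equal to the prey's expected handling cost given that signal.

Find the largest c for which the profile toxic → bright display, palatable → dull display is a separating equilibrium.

Under separation: bright display → toxic (pays 61); dull display → palatable (pays 44).
Palatable: 44 − 0 = 44 ≥ 61 − 25 = 36. Holds regardless of c. ✓
Toxic: 61 − c ≥ 44 − 0, so c ≤ 61 − 44 = 17.

17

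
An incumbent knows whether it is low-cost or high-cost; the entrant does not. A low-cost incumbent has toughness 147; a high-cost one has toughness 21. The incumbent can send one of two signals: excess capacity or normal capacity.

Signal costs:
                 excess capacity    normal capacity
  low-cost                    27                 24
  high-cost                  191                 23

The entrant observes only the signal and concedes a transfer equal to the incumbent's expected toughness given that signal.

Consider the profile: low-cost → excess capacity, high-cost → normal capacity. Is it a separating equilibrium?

Yes

If types separate, excess capacity earns payment 147 and normal capacity earns 21.
Low-cost: excess capacity gives 147 − 27 = 120; normal capacity gives 21 − 24 = -3. No deviation. ✓
High-cost: normal capacity gives 21 − 23 = -2; excess capacity gives 147 − 191 = -44. No deviation. ✓
Neither type gains from mimicking the other.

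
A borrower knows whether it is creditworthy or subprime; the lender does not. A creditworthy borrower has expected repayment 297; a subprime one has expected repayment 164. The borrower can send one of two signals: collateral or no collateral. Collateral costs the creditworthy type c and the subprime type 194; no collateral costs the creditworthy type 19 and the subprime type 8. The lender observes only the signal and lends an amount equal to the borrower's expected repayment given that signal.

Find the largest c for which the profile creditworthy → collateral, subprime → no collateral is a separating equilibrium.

Under separation: collateral → creditworthy (pays 297); no collateral → subprime (pays 164).
Subprime: 164 − 8 = 156 ≥ 297 − 194 = 103. Holds regardless of c. ✓
Creditworthy: 297 − c ≥ 164 − 19, so c ≤ 297 − 145 = 152.

152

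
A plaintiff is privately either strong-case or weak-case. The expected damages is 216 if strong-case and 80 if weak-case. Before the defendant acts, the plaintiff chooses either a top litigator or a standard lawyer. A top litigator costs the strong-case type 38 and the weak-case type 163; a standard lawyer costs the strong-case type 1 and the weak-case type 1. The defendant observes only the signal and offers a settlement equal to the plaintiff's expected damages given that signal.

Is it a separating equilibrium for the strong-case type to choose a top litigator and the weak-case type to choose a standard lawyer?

If types separate, top litigator earns payment 216 and standard lawyer earns 80.
Strong-case: top litigator gives 216 − 38 = 178; standard lawyer gives 80 − 1 = 79. No deviation. ✓
Weak-case: standard lawyer gives 80 − 1 = 79; top litigator gives 216 − 163 = 53. No deviation. ✓
Both incentive constraints hold.

Yes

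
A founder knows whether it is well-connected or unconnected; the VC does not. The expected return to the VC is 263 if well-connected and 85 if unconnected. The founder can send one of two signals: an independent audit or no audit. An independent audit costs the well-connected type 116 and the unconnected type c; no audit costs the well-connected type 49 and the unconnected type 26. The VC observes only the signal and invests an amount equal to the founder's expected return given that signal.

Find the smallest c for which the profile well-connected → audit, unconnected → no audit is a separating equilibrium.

Under separation: audit → well-connected (pays 263); no audit → unconnected (pays 85).
Well-connected: 263 − 116 = 147 ≥ 85 − 49 = 36. Holds regardless of c. ✓
Unconnected: 85 − 26 ≥ 263 − c, so c ≥ 263 − 59 = 204.

204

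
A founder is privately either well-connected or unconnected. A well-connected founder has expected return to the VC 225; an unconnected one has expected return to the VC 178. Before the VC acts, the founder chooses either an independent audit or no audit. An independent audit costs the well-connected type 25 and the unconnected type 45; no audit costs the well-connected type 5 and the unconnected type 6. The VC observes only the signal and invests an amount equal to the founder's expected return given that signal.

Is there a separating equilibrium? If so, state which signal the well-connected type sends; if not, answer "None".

None

Try well-connected → audit, unconnected → no audit:
  If types separate, audit earns payment 225 and no audit earns 178.
  Well-connected: audit gives 225 − 25 = 200; no audit gives 178 − 5 = 173. No deviation. ✓
  Unconnected: no audit gives 178 − 6 = 172; audit gives 225 − 45 = 180. Would deviate. ✗
Try well-connected → no audit, unconnected → audit:
  If types separate, no audit earns payment 225 and audit earns 178.
  Well-connected: no audit gives 225 − 5 = 220; audit gives 178 − 25 = 153. No deviation. ✓
  Unconnected: audit gives 178 − 45 = 133; no audit gives 225 − 6 = 219. Would deviate. ✗
Neither assignment is incentive-compatible.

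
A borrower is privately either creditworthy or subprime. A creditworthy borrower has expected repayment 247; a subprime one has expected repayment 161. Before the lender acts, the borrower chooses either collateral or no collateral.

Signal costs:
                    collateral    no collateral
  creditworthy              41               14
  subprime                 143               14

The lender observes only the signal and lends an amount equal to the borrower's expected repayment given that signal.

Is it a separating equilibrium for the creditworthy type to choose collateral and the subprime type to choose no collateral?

Under separation the lender infers type exactly: collateral → creditworthy (pays 247), no collateral → subprime (pays 161).
Creditworthy: collateral gives 247 − 41 = 206; no collateral gives 161 − 14 = 147. No deviation. ✓
Subprime: no collateral gives 161 − 14 = 147; collateral gives 247 − 143 = 104. No deviation. ✓
Both incentive constraints hold.

Yes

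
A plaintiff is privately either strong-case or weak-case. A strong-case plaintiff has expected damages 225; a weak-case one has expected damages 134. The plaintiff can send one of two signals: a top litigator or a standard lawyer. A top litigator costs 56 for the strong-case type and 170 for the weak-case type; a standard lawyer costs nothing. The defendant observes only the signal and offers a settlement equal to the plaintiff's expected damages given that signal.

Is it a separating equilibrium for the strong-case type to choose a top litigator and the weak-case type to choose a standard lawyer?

If types separate, top litigator earns payment 225 and standard lawyer earns 134.
Strong-case: top litigator gives 225 − 56 = 169; standard lawyer gives 134 − 0 = 134. No deviation. ✓
Weak-case: standard lawyer gives 134 − 0 = 134; top litigator gives 225 − 170 = 55. No deviation. ✓
Both incentive constraints hold.

Yes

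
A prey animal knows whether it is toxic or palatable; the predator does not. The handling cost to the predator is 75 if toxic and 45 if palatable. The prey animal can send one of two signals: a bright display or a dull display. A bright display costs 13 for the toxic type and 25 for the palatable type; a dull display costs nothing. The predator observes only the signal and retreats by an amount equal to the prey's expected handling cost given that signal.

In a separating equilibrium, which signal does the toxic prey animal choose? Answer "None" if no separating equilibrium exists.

None

Try toxic → bright display, palatable → dull display:
  Under separation the predator infers type exactly: bright display → toxic (pays 75), dull display → palatable (pays 45).
  Toxic: bright display gives 75 − 13 = 62; dull display gives 45 − 0 = 45. No deviation. ✓
  Palatable: dull display gives 45 − 0 = 45; bright display gives 75 − 25 = 50. Would deviate. ✗
Try toxic → dull display, palatable → bright display:
  Under separation the predator infers type exactly: dull display → toxic (pays 75), bright display → palatable (pays 45).
  Toxic: dull display gives 75 − 0 = 75; bright display gives 45 − 13 = 32. No deviation. ✓
  Palatable: bright display gives 45 − 25 = 20; dull display gives 75 − 0 = 75. Would deviate. ✗
Neither assignment is incentive-compatible.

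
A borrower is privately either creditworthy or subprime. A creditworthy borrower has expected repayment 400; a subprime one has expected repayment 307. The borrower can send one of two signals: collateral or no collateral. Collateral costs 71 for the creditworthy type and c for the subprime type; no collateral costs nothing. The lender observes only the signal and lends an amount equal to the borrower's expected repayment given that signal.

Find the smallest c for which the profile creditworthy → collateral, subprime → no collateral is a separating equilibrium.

Under separation: collateral → creditworthy (pays 400); no collateral → subprime (pays 307).
Creditworthy: 400 − 71 = 329 ≥ 307 − 0 = 307. Holds regardless of c. ✓
Subprime: 307 − 0 ≥ 400 − c, so c ≥ 400 − 307 = 93.

93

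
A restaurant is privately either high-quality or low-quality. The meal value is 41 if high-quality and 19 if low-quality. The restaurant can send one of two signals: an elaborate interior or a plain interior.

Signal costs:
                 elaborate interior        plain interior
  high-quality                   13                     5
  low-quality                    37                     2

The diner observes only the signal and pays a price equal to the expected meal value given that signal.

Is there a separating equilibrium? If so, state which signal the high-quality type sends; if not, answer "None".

elaborate interior

Try high-quality → elaborate interior, low-quality → plain interior:
  Under separation the diner infers type exactly: elaborate interior → high-quality (pays 41), plain interior → low-quality (pays 19).
  High-quality: elaborate interior gives 41 − 13 = 28; plain interior gives 19 − 5 = 14. No deviation. ✓
  Low-quality: plain interior gives 19 − 2 = 17; elaborate interior gives 41 − 37 = 4. No deviation. ✓
Both hold — the high-quality type sends elaborate interior.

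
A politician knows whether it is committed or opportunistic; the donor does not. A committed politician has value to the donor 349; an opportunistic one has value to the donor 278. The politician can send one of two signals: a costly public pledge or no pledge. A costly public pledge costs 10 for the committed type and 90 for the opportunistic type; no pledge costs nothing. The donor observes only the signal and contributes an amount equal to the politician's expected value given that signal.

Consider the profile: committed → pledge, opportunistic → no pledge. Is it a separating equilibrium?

If types separate, pledge earns payment 349 and no pledge earns 278.
Committed: pledge gives 349 − 10 = 339; no pledge gives 278 − 0 = 278. No deviation. ✓
Opportunistic: no pledge gives 278 − 0 = 278; pledge gives 349 − 90 = 259. No deviation. ✓
Neither type gains from mimicking the other.

Yes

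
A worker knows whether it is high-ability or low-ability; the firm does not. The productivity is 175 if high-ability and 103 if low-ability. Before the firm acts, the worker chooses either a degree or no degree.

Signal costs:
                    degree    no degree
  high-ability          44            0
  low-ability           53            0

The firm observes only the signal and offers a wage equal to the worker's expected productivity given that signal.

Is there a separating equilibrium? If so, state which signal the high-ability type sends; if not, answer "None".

Try high-ability → degree, low-ability → no degree:
  If types separate, degree earns payment 175 and no degree earns 103.
  High-ability: degree gives 175 − 44 = 131; no degree gives 103 − 0 = 103. No deviation. ✓
  Low-ability: no degree gives 103 − 0 = 103; degree gives 175 − 53 = 122. Would deviate. ✗
Try high-ability → no degree, low-ability → degree:
  If types separate, no degree earns payment 175 and degree earns 103.
  High-ability: no degree gives 175 − 0 = 175; degree gives 103 − 44 = 59. No deviation. ✓
  Low-ability: degree gives 103 − 53 = 50; no degree gives 175 − 0 = 175. Would deviate. ✗
Neither assignment is incentive-compatible.

None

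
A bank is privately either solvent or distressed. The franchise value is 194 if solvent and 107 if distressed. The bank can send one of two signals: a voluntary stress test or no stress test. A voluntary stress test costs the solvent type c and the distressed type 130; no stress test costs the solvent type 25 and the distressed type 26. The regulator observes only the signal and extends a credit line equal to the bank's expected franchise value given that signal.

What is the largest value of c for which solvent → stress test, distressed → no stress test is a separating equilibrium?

112

Under separation: stress test → solvent (pays 194); no stress test → distressed (pays 107).
Distressed: 107 − 26 = 81 ≥ 194 − 130 = 64. Holds regardless of c. ✓
Solvent: 194 − c ≥ 107 − 25, so c ≤ 194 − 82 = 112.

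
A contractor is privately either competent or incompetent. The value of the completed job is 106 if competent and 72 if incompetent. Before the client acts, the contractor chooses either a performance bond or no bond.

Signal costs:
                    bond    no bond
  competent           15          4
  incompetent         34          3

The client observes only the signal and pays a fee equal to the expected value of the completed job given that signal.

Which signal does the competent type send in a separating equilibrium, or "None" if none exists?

Try competent → bond, incompetent → no bond:
  Under separation the client infers type exactly: bond → competent (pays 106), no bond → incompetent (pays 72).
  Competent: bond gives 106 − 15 = 91; no bond gives 72 − 4 = 68. No deviation. ✓
  Incompetent: no bond gives 72 − 3 = 69; bond gives 106 − 34 = 72. Would deviate. ✗
Try competent → no bond, incompetent → bond:
  Under separation the client infers type exactly: no bond → competent (pays 106), bond → incompetent (pays 72).
  Competent: no bond gives 106 − 4 = 102; bond gives 72 − 15 = 57. No deviation. ✓
  Incompetent: bond gives 72 − 34 = 38; no bond gives 106 − 3 = 103. Would deviate. ✗
Neither assignment is incentive-compatible.

None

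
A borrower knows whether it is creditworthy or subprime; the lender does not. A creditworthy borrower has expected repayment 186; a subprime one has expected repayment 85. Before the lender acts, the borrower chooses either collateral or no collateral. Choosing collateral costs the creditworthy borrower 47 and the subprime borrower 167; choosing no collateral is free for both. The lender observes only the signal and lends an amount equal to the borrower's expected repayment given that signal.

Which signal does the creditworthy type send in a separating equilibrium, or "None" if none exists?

Try creditworthy → collateral, subprime → no collateral:
  Under separation the lender infers type exactly: collateral → creditworthy (pays 186), no collateral → subprime (pays 85).
  Creditworthy: collateral gives 186 − 47 = 139; no collateral gives 85 − 0 = 85. No deviation. ✓
  Subprime: no collateral gives 85 − 0 = 85; collateral gives 186 − 167 = 19. No deviation. ✓
Both hold — the creditworthy type sends collateral.

collateral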